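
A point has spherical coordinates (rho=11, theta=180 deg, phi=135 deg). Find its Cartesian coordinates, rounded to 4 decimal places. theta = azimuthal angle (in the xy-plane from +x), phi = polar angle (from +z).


x = 11 * sin(135) * cos(180) = -7.7782
y = 11 * sin(135) * sin(180) = 0
z = 11 * cos(135) = -7.7782

(-7.7782, 0, -7.7782)


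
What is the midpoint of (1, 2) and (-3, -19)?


Midpoint = ((1+-3)/2, (2+-19)/2) = (-1, -8.5)

(-1, -8.5)


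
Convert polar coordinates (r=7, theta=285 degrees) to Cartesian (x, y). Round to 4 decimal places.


x = 7 * cos(285) = 1.8117
y = 7 * sin(285) = -6.7615

(1.8117, -6.7615)


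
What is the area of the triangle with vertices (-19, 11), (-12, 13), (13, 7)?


Area = |x1(y2-y3) + x2(y3-y1) + x3(y1-y2)| / 2
= |-19*(13-7) + -12*(7-11) + 13*(11-13)| / 2
= 46

46


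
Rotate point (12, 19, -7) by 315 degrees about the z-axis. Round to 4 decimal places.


x' = 12*cos(315) - 19*sin(315) = 21.9203
y' = 12*sin(315) + 19*cos(315) = 4.9497
z' = -7

(21.9203, 4.9497, -7)


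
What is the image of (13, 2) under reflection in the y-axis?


Reflection across y-axis: (x, y) -> (-x, y)
(13, 2) -> (-13, 2)

(-13, 2)


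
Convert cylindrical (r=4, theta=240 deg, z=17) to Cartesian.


x = 4 * cos(240) = -2
y = 4 * sin(240) = -3.4641
z = 17

(-2, -3.4641, 17)


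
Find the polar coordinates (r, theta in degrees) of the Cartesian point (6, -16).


r = sqrt(6^2 + (-16)^2) = 17.088
theta = atan2(-16, 6) = 290.556 degrees

r = 17.088, theta = 290.556 degrees


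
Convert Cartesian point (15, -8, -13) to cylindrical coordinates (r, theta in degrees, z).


r = sqrt(15^2 + (-8)^2) = 17
theta = atan2(-8, 15) = 331.9275 deg
z = -13

r = 17, theta = 331.9275 deg, z = -13


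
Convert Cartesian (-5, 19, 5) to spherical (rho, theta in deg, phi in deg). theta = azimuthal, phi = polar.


rho = sqrt((-5)^2 + 19^2 + 5^2) = 20.2731
theta = atan2(19, -5) = 104.7436 deg
phi = acos(5/20.2731) = 75.7217 deg

rho = 20.2731, theta = 104.7436 deg, phi = 75.7217 deg


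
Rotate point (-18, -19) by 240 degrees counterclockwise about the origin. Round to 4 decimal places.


x' = -18*cos(240) - -19*sin(240) = -7.4545
y' = -18*sin(240) + -19*cos(240) = 25.0885

(-7.4545, 25.0885)


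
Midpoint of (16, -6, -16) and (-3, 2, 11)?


Midpoint = ((16+-3)/2, (-6+2)/2, (-16+11)/2) = (6.5, -2, -2.5)

(6.5, -2, -2.5)


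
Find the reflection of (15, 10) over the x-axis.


Reflection across x-axis: (x, y) -> (x, -y)
(15, 10) -> (15, -10)

(15, -10)


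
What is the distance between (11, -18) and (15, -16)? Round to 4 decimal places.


d = sqrt((15-11)^2 + (-16--18)^2) = 4.4721

4.4721


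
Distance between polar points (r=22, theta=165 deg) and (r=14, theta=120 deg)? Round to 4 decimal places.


d = sqrt(r1^2 + r2^2 - 2*r1*r2*cos(t2-t1))
d = sqrt(22^2 + 14^2 - 2*22*14*cos(120-165)) = 15.634

15.634


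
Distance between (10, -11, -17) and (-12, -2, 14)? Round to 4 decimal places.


d = sqrt((-12-10)^2 + (-2--11)^2 + (14--17)^2) = 39.064

39.064


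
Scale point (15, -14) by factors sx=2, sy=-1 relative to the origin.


Scaling: (x*sx, y*sy) = (15*2, -14*-1) = (30, 14)

(30, 14)


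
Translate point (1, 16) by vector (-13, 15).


Translation: (x+dx, y+dy) = (1+-13, 16+15) = (-12, 31)

(-12, 31)


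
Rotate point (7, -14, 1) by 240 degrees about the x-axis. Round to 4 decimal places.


x' = 7
y' = -14*cos(240) - 1*sin(240) = 7.866
z' = -14*sin(240) + 1*cos(240) = 11.6244

(7, 7.866, 11.6244)


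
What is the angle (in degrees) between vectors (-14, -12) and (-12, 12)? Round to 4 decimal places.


dot = -14*-12 + -12*12 = 24
|u| = 18.4391, |v| = 16.9706
cos(angle) = 0.0767
angle = 85.6013 degrees

85.6013 degrees


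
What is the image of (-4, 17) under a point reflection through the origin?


Reflection through origin: (x, y) -> (-x, -y)
(-4, 17) -> (4, -17)

(4, -17)


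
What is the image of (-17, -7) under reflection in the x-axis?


Reflection across x-axis: (x, y) -> (x, -y)
(-17, -7) -> (-17, 7)

(-17, 7)


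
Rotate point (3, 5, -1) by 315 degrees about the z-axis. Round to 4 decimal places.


x' = 3*cos(315) - 5*sin(315) = 5.6569
y' = 3*sin(315) + 5*cos(315) = 1.4142
z' = -1

(5.6569, 1.4142, -1)


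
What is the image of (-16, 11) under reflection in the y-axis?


Reflection across y-axis: (x, y) -> (-x, y)
(-16, 11) -> (16, 11)

(16, 11)


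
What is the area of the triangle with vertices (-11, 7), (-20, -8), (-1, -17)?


Area = |x1(y2-y3) + x2(y3-y1) + x3(y1-y2)| / 2
= |-11*(-8--17) + -20*(-17-7) + -1*(7--8)| / 2
= 183

183


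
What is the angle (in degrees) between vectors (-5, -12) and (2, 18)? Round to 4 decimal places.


dot = -5*2 + -12*18 = -226
|u| = 13, |v| = 18.1108
cos(angle) = -0.9599
angle = 163.7203 degrees

163.7203 degrees


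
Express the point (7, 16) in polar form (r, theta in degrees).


r = sqrt(7^2 + 16^2) = 17.4642
theta = atan2(16, 7) = 66.3706 degrees

r = 17.4642, theta = 66.3706 degrees


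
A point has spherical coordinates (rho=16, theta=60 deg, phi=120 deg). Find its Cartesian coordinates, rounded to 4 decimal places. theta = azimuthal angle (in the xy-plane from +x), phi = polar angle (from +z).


x = 16 * sin(120) * cos(60) = 6.9282
y = 16 * sin(120) * sin(60) = 12
z = 16 * cos(120) = -8

(6.9282, 12, -8)


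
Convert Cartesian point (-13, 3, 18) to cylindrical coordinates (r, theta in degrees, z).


r = sqrt((-13)^2 + 3^2) = 13.3417
theta = atan2(3, -13) = 167.0054 deg
z = 18

r = 13.3417, theta = 167.0054 deg, z = 18


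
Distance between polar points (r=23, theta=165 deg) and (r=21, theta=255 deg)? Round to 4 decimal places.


d = sqrt(r1^2 + r2^2 - 2*r1*r2*cos(t2-t1))
d = sqrt(23^2 + 21^2 - 2*23*21*cos(255-165)) = 31.1448

31.1448


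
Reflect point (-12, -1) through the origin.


Reflection through origin: (x, y) -> (-x, -y)
(-12, -1) -> (12, 1)

(12, 1)


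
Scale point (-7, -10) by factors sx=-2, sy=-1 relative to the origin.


Scaling: (x*sx, y*sy) = (-7*-2, -10*-1) = (14, 10)

(14, 10)


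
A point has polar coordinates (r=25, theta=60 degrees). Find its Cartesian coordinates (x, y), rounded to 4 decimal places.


x = 25 * cos(60) = 12.5
y = 25 * sin(60) = 21.6506

(12.5, 21.6506)


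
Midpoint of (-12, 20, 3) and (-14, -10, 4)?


Midpoint = ((-12+-14)/2, (20+-10)/2, (3+4)/2) = (-13, 5, 3.5)

(-13, 5, 3.5)


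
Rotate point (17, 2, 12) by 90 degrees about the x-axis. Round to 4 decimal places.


x' = 17
y' = 2*cos(90) - 12*sin(90) = -12
z' = 2*sin(90) + 12*cos(90) = 2

(17, -12, 2)


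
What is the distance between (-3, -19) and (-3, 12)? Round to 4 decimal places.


d = sqrt((-3--3)^2 + (12--19)^2) = 31

31


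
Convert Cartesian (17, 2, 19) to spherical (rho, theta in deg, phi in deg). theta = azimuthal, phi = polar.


rho = sqrt(17^2 + 2^2 + 19^2) = 25.5734
theta = atan2(2, 17) = 6.7098 deg
phi = acos(19/25.5734) = 42.0159 deg

rho = 25.5734, theta = 6.7098 deg, phi = 42.0159 deg


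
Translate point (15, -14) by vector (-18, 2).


Translation: (x+dx, y+dy) = (15+-18, -14+2) = (-3, -12)

(-3, -12)


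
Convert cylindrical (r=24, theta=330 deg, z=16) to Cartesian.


x = 24 * cos(330) = 20.7846
y = 24 * sin(330) = -12
z = 16

(20.7846, -12, 16)


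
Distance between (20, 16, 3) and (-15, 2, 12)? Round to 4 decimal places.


d = sqrt((-15-20)^2 + (2-16)^2 + (12-3)^2) = 38.7556

38.7556


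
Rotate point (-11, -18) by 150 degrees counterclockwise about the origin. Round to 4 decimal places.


x' = -11*cos(150) - -18*sin(150) = 18.5263
y' = -11*sin(150) + -18*cos(150) = 10.0885

(18.5263, 10.0885)


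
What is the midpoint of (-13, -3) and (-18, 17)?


Midpoint = ((-13+-18)/2, (-3+17)/2) = (-15.5, 7)

(-15.5, 7)


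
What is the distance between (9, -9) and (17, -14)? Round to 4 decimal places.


d = sqrt((17-9)^2 + (-14--9)^2) = 9.434

9.434


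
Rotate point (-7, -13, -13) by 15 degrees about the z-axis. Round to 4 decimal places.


x' = -7*cos(15) - -13*sin(15) = -3.3968
y' = -7*sin(15) + -13*cos(15) = -14.3688
z' = -13

(-3.3968, -14.3688, -13)


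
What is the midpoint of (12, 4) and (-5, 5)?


Midpoint = ((12+-5)/2, (4+5)/2) = (3.5, 4.5)

(3.5, 4.5)


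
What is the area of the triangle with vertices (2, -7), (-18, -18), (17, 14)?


Area = |x1(y2-y3) + x2(y3-y1) + x3(y1-y2)| / 2
= |2*(-18-14) + -18*(14--7) + 17*(-7--18)| / 2
= 127.5

127.5


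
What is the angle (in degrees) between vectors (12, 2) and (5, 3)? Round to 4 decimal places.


dot = 12*5 + 2*3 = 66
|u| = 12.1655, |v| = 5.831
cos(angle) = 0.9304
angle = 21.5014 degrees

21.5014 degrees


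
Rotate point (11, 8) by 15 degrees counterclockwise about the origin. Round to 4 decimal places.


x' = 11*cos(15) - 8*sin(15) = 8.5546
y' = 11*sin(15) + 8*cos(15) = 10.5744

(8.5546, 10.5744)


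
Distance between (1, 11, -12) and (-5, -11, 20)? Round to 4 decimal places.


d = sqrt((-5-1)^2 + (-11-11)^2 + (20--12)^2) = 39.2938

39.2938


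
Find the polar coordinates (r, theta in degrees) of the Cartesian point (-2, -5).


r = sqrt((-2)^2 + (-5)^2) = 5.3852
theta = atan2(-5, -2) = 248.1986 degrees

r = 5.3852, theta = 248.1986 degrees


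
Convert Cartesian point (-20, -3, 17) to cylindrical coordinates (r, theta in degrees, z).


r = sqrt((-20)^2 + (-3)^2) = 20.2237
theta = atan2(-3, -20) = 188.5308 deg
z = 17

r = 20.2237, theta = 188.5308 deg, z = 17


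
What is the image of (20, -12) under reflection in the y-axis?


Reflection across y-axis: (x, y) -> (-x, y)
(20, -12) -> (-20, -12)

(-20, -12)


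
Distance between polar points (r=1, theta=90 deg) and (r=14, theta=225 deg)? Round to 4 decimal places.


d = sqrt(r1^2 + r2^2 - 2*r1*r2*cos(t2-t1))
d = sqrt(1^2 + 14^2 - 2*1*14*cos(225-90)) = 14.7241

14.7241


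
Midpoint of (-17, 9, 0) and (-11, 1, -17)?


Midpoint = ((-17+-11)/2, (9+1)/2, (0+-17)/2) = (-14, 5, -8.5)

(-14, 5, -8.5)


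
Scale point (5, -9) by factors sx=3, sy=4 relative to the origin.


Scaling: (x*sx, y*sy) = (5*3, -9*4) = (15, -36)

(15, -36)


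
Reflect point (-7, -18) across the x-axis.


Reflection across x-axis: (x, y) -> (x, -y)
(-7, -18) -> (-7, 18)

(-7, 18)


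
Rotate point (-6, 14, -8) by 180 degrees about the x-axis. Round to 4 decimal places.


x' = -6
y' = 14*cos(180) - -8*sin(180) = -14
z' = 14*sin(180) + -8*cos(180) = 8

(-6, -14, 8)


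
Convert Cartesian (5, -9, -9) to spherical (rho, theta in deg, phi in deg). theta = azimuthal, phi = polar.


rho = sqrt(5^2 + (-9)^2 + (-9)^2) = 13.6748
theta = atan2(-9, 5) = 299.0546 deg
phi = acos(-9/13.6748) = 131.1586 deg

rho = 13.6748, theta = 299.0546 deg, phi = 131.1586 deg


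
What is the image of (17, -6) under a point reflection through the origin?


Reflection through origin: (x, y) -> (-x, -y)
(17, -6) -> (-17, 6)

(-17, 6)


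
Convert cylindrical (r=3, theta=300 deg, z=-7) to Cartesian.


x = 3 * cos(300) = 1.5
y = 3 * sin(300) = -2.5981
z = -7

(1.5, -2.5981, -7)


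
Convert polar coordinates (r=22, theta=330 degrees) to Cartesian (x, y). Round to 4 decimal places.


x = 22 * cos(330) = 19.0526
y = 22 * sin(330) = -11

(19.0526, -11)


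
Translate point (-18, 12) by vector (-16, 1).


Translation: (x+dx, y+dy) = (-18+-16, 12+1) = (-34, 13)

(-34, 13)


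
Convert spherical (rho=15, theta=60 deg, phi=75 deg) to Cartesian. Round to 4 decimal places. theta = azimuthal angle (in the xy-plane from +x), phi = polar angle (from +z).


x = 15 * sin(75) * cos(60) = 7.2444
y = 15 * sin(75) * sin(60) = 12.5477
z = 15 * cos(75) = 3.8823

(7.2444, 12.5477, 3.8823)


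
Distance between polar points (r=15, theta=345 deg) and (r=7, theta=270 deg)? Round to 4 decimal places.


d = sqrt(r1^2 + r2^2 - 2*r1*r2*cos(t2-t1))
d = sqrt(15^2 + 7^2 - 2*15*7*cos(270-345)) = 14.8205

14.8205


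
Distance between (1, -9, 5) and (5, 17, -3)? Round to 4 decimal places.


d = sqrt((5-1)^2 + (17--9)^2 + (-3-5)^2) = 27.4955

27.4955


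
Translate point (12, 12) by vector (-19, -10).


Translation: (x+dx, y+dy) = (12+-19, 12+-10) = (-7, 2)

(-7, 2)


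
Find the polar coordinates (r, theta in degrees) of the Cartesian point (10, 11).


r = sqrt(10^2 + 11^2) = 14.8661
theta = atan2(11, 10) = 47.7263 degrees

r = 14.8661, theta = 47.7263 degrees


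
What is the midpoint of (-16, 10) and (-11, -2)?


Midpoint = ((-16+-11)/2, (10+-2)/2) = (-13.5, 4)

(-13.5, 4)


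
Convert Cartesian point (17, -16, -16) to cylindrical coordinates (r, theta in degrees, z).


r = sqrt(17^2 + (-16)^2) = 23.3452
theta = atan2(-16, 17) = 316.7357 deg
z = -16

r = 23.3452, theta = 316.7357 deg, z = -16


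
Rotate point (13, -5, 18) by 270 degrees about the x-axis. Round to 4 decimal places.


x' = 13
y' = -5*cos(270) - 18*sin(270) = 18
z' = -5*sin(270) + 18*cos(270) = 5

(13, 18, 5)


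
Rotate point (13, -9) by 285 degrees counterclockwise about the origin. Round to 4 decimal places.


x' = 13*cos(285) - -9*sin(285) = -5.3287
y' = 13*sin(285) + -9*cos(285) = -14.8864

(-5.3287, -14.8864)


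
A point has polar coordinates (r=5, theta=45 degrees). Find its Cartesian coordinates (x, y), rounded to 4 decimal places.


x = 5 * cos(45) = 3.5355
y = 5 * sin(45) = 3.5355

(3.5355, 3.5355)


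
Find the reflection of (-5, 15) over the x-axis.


Reflection across x-axis: (x, y) -> (x, -y)
(-5, 15) -> (-5, -15)

(-5, -15)


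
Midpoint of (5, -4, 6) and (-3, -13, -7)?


Midpoint = ((5+-3)/2, (-4+-13)/2, (6+-7)/2) = (1, -8.5, -0.5)

(1, -8.5, -0.5)


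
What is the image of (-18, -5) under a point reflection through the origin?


Reflection through origin: (x, y) -> (-x, -y)
(-18, -5) -> (18, 5)

(18, 5)


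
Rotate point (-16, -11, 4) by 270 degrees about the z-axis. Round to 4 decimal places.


x' = -16*cos(270) - -11*sin(270) = -11
y' = -16*sin(270) + -11*cos(270) = 16
z' = 4

(-11, 16, 4)


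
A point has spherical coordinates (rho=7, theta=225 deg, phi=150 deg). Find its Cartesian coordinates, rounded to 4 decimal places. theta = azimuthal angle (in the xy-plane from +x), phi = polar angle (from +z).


x = 7 * sin(150) * cos(225) = -2.4749
y = 7 * sin(150) * sin(225) = -2.4749
z = 7 * cos(150) = -6.0622

(-2.4749, -2.4749, -6.0622)


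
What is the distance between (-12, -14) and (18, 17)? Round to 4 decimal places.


d = sqrt((18--12)^2 + (17--14)^2) = 43.1393

43.1393


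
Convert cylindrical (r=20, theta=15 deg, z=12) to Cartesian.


x = 20 * cos(15) = 19.3185
y = 20 * sin(15) = 5.1764
z = 12

(19.3185, 5.1764, 12)


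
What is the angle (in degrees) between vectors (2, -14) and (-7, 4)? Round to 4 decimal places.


dot = 2*-7 + -14*4 = -70
|u| = 14.1421, |v| = 8.0623
cos(angle) = -0.6139
angle = 127.875 degrees

127.875 degrees


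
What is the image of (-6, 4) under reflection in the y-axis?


Reflection across y-axis: (x, y) -> (-x, y)
(-6, 4) -> (6, 4)

(6, 4)


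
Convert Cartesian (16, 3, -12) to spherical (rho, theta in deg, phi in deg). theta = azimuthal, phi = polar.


rho = sqrt(16^2 + 3^2 + (-12)^2) = 20.2237
theta = atan2(3, 16) = 10.6197 deg
phi = acos(-12/20.2237) = 126.3959 deg

rho = 20.2237, theta = 10.6197 deg, phi = 126.3959 deg


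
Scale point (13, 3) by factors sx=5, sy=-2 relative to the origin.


Scaling: (x*sx, y*sy) = (13*5, 3*-2) = (65, -6)

(65, -6)


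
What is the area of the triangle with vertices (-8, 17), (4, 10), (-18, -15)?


Area = |x1(y2-y3) + x2(y3-y1) + x3(y1-y2)| / 2
= |-8*(10--15) + 4*(-15-17) + -18*(17-10)| / 2
= 227

227


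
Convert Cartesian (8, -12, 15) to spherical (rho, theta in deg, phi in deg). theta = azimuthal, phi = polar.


rho = sqrt(8^2 + (-12)^2 + 15^2) = 20.8087
theta = atan2(-12, 8) = 303.6901 deg
phi = acos(15/20.8087) = 43.875 deg

rho = 20.8087, theta = 303.6901 deg, phi = 43.875 deg


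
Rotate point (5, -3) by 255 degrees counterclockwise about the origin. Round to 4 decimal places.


x' = 5*cos(255) - -3*sin(255) = -4.1919
y' = 5*sin(255) + -3*cos(255) = -4.0532

(-4.1919, -4.0532)


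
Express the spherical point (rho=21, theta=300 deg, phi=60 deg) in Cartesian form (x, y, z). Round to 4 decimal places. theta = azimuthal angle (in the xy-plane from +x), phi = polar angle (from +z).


x = 21 * sin(60) * cos(300) = 9.0933
y = 21 * sin(60) * sin(300) = -15.75
z = 21 * cos(60) = 10.5

(9.0933, -15.75, 10.5)


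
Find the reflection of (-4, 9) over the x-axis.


Reflection across x-axis: (x, y) -> (x, -y)
(-4, 9) -> (-4, -9)

(-4, -9)


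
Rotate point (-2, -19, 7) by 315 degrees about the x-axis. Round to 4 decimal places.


x' = -2
y' = -19*cos(315) - 7*sin(315) = -8.4853
z' = -19*sin(315) + 7*cos(315) = 18.3848

(-2, -8.4853, 18.3848)


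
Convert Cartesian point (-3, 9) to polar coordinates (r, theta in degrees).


r = sqrt((-3)^2 + 9^2) = 9.4868
theta = atan2(9, -3) = 108.4349 degrees

r = 9.4868, theta = 108.4349 degrees


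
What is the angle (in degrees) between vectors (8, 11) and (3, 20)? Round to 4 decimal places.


dot = 8*3 + 11*20 = 244
|u| = 13.6015, |v| = 20.2237
cos(angle) = 0.887
angle = 27.4966 degrees

27.4966 degrees


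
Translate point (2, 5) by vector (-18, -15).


Translation: (x+dx, y+dy) = (2+-18, 5+-15) = (-16, -10)

(-16, -10)


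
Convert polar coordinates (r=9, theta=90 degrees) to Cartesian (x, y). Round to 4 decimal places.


x = 9 * cos(90) = 0
y = 9 * sin(90) = 9

(0, 9)


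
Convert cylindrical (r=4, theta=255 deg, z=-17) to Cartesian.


x = 4 * cos(255) = -1.0353
y = 4 * sin(255) = -3.8637
z = -17

(-1.0353, -3.8637, -17)


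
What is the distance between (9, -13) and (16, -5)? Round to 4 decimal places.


d = sqrt((16-9)^2 + (-5--13)^2) = 10.6301

10.6301


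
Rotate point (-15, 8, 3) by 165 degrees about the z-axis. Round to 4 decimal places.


x' = -15*cos(165) - 8*sin(165) = 12.4183
y' = -15*sin(165) + 8*cos(165) = -11.6097
z' = 3

(12.4183, -11.6097, 3)


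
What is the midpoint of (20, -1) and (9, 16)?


Midpoint = ((20+9)/2, (-1+16)/2) = (14.5, 7.5)

(14.5, 7.5)


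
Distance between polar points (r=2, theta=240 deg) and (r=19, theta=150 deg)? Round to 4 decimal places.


d = sqrt(r1^2 + r2^2 - 2*r1*r2*cos(t2-t1))
d = sqrt(2^2 + 19^2 - 2*2*19*cos(150-240)) = 19.105

19.105


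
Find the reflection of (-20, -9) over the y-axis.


Reflection across y-axis: (x, y) -> (-x, y)
(-20, -9) -> (20, -9)

(20, -9)


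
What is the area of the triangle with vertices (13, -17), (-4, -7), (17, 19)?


Area = |x1(y2-y3) + x2(y3-y1) + x3(y1-y2)| / 2
= |13*(-7-19) + -4*(19--17) + 17*(-17--7)| / 2
= 326

326


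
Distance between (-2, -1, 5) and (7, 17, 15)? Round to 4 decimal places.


d = sqrt((7--2)^2 + (17--1)^2 + (15-5)^2) = 22.4722

22.4722


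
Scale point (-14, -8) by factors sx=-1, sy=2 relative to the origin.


Scaling: (x*sx, y*sy) = (-14*-1, -8*2) = (14, -16)

(14, -16)


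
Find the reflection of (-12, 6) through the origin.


Reflection through origin: (x, y) -> (-x, -y)
(-12, 6) -> (12, -6)

(12, -6)


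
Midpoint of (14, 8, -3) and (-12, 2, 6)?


Midpoint = ((14+-12)/2, (8+2)/2, (-3+6)/2) = (1, 5, 1.5)

(1, 5, 1.5)


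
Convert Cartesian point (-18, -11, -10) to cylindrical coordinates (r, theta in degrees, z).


r = sqrt((-18)^2 + (-11)^2) = 21.095
theta = atan2(-11, -18) = 211.4296 deg
z = -10

r = 21.095, theta = 211.4296 deg, z = -10


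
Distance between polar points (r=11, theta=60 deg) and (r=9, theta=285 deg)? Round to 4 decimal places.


d = sqrt(r1^2 + r2^2 - 2*r1*r2*cos(t2-t1))
d = sqrt(11^2 + 9^2 - 2*11*9*cos(285-60)) = 18.4934

18.4934


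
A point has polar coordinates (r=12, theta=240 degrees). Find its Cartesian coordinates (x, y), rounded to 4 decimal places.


x = 12 * cos(240) = -6
y = 12 * sin(240) = -10.3923

(-6, -10.3923)


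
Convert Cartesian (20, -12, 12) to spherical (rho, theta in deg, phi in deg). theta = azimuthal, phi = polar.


rho = sqrt(20^2 + (-12)^2 + 12^2) = 26.2298
theta = atan2(-12, 20) = 329.0362 deg
phi = acos(12/26.2298) = 62.7744 deg

rho = 26.2298, theta = 329.0362 deg, phi = 62.7744 deg


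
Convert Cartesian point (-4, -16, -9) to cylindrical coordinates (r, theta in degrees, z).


r = sqrt((-4)^2 + (-16)^2) = 16.4924
theta = atan2(-16, -4) = 255.9638 deg
z = -9

r = 16.4924, theta = 255.9638 deg, z = -9


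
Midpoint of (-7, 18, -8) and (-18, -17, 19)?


Midpoint = ((-7+-18)/2, (18+-17)/2, (-8+19)/2) = (-12.5, 0.5, 5.5)

(-12.5, 0.5, 5.5)


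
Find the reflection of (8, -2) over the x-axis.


Reflection across x-axis: (x, y) -> (x, -y)
(8, -2) -> (8, 2)

(8, 2)


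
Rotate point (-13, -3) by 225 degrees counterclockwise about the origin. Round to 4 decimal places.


x' = -13*cos(225) - -3*sin(225) = 7.0711
y' = -13*sin(225) + -3*cos(225) = 11.3137

(7.0711, 11.3137)


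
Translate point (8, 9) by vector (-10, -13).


Translation: (x+dx, y+dy) = (8+-10, 9+-13) = (-2, -4)

(-2, -4)


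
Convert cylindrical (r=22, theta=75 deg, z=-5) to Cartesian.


x = 22 * cos(75) = 5.694
y = 22 * sin(75) = 21.2504
z = -5

(5.694, 21.2504, -5)


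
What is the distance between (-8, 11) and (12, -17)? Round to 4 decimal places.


d = sqrt((12--8)^2 + (-17-11)^2) = 34.4093

34.4093


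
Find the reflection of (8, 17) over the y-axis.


Reflection across y-axis: (x, y) -> (-x, y)
(8, 17) -> (-8, 17)

(-8, 17)


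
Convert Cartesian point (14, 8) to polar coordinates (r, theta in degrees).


r = sqrt(14^2 + 8^2) = 16.1245
theta = atan2(8, 14) = 29.7449 degrees

r = 16.1245, theta = 29.7449 degrees


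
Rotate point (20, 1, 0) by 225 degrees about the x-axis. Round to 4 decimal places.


x' = 20
y' = 1*cos(225) - 0*sin(225) = -0.7071
z' = 1*sin(225) + 0*cos(225) = -0.7071

(20, -0.7071, -0.7071)


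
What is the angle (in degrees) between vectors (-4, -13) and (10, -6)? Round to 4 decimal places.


dot = -4*10 + -13*-6 = 38
|u| = 13.6015, |v| = 11.6619
cos(angle) = 0.2396
angle = 76.139 degrees

76.139 degrees


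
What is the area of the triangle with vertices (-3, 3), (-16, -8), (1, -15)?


Area = |x1(y2-y3) + x2(y3-y1) + x3(y1-y2)| / 2
= |-3*(-8--15) + -16*(-15-3) + 1*(3--8)| / 2
= 139

139


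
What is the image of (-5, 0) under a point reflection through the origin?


Reflection through origin: (x, y) -> (-x, -y)
(-5, 0) -> (5, 0)

(5, 0)


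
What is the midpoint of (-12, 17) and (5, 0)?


Midpoint = ((-12+5)/2, (17+0)/2) = (-3.5, 8.5)

(-3.5, 8.5)


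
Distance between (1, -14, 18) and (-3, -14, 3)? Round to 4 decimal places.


d = sqrt((-3-1)^2 + (-14--14)^2 + (3-18)^2) = 15.5242

15.5242


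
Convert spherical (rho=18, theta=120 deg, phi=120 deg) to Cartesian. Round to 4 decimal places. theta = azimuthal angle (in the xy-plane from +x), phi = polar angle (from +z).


x = 18 * sin(120) * cos(120) = -7.7942
y = 18 * sin(120) * sin(120) = 13.5
z = 18 * cos(120) = -9

(-7.7942, 13.5, -9)


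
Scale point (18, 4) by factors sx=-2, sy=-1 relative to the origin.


Scaling: (x*sx, y*sy) = (18*-2, 4*-1) = (-36, -4)

(-36, -4)


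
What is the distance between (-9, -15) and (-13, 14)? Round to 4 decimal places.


d = sqrt((-13--9)^2 + (14--15)^2) = 29.2746

29.2746


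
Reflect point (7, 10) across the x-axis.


Reflection across x-axis: (x, y) -> (x, -y)
(7, 10) -> (7, -10)

(7, -10)


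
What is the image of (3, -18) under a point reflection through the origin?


Reflection through origin: (x, y) -> (-x, -y)
(3, -18) -> (-3, 18)

(-3, 18)


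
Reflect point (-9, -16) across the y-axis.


Reflection across y-axis: (x, y) -> (-x, y)
(-9, -16) -> (9, -16)

(9, -16)


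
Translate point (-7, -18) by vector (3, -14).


Translation: (x+dx, y+dy) = (-7+3, -18+-14) = (-4, -32)

(-4, -32)


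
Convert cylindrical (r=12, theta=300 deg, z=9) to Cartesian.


x = 12 * cos(300) = 6
y = 12 * sin(300) = -10.3923
z = 9

(6, -10.3923, 9)


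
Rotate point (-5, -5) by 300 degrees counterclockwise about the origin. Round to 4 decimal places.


x' = -5*cos(300) - -5*sin(300) = -6.8301
y' = -5*sin(300) + -5*cos(300) = 1.8301

(-6.8301, 1.8301)


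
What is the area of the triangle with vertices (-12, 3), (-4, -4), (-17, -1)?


Area = |x1(y2-y3) + x2(y3-y1) + x3(y1-y2)| / 2
= |-12*(-4--1) + -4*(-1-3) + -17*(3--4)| / 2
= 33.5

33.5


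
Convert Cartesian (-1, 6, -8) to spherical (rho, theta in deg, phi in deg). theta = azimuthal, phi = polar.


rho = sqrt((-1)^2 + 6^2 + (-8)^2) = 10.0499
theta = atan2(6, -1) = 99.4623 deg
phi = acos(-8/10.0499) = 142.7526 deg

rho = 10.0499, theta = 99.4623 deg, phi = 142.7526 deg


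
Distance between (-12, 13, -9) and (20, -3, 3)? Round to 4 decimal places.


d = sqrt((20--12)^2 + (-3-13)^2 + (3--9)^2) = 37.7359

37.7359


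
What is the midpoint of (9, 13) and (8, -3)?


Midpoint = ((9+8)/2, (13+-3)/2) = (8.5, 5)

(8.5, 5)


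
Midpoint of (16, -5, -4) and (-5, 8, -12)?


Midpoint = ((16+-5)/2, (-5+8)/2, (-4+-12)/2) = (5.5, 1.5, -8)

(5.5, 1.5, -8)


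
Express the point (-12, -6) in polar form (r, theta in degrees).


r = sqrt((-12)^2 + (-6)^2) = 13.4164
theta = atan2(-6, -12) = 206.5651 degrees

r = 13.4164, theta = 206.5651 degrees


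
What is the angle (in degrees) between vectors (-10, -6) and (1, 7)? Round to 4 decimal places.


dot = -10*1 + -6*7 = -52
|u| = 11.6619, |v| = 7.0711
cos(angle) = -0.6306
angle = 129.0939 degrees

129.0939 degrees


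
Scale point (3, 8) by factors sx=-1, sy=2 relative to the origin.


Scaling: (x*sx, y*sy) = (3*-1, 8*2) = (-3, 16)

(-3, 16)


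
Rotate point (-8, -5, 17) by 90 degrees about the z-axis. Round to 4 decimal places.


x' = -8*cos(90) - -5*sin(90) = 5
y' = -8*sin(90) + -5*cos(90) = -8
z' = 17

(5, -8, 17)


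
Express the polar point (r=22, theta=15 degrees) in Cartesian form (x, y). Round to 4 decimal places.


x = 22 * cos(15) = 21.2504
y = 22 * sin(15) = 5.694

(21.2504, 5.694)


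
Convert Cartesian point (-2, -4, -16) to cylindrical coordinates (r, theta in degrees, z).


r = sqrt((-2)^2 + (-4)^2) = 4.4721
theta = atan2(-4, -2) = 243.4349 deg
z = -16

r = 4.4721, theta = 243.4349 deg, z = -16


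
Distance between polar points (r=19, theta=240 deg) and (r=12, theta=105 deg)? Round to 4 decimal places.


d = sqrt(r1^2 + r2^2 - 2*r1*r2*cos(t2-t1))
d = sqrt(19^2 + 12^2 - 2*19*12*cos(105-240)) = 28.7653

28.7653


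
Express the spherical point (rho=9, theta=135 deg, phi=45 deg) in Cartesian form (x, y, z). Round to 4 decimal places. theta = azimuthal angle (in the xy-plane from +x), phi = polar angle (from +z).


x = 9 * sin(45) * cos(135) = -4.5
y = 9 * sin(45) * sin(135) = 4.5
z = 9 * cos(45) = 6.364

(-4.5, 4.5, 6.364)


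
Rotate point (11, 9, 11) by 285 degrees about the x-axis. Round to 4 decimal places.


x' = 11
y' = 9*cos(285) - 11*sin(285) = 12.9546
z' = 9*sin(285) + 11*cos(285) = -5.8463

(11, 12.9546, -5.8463)


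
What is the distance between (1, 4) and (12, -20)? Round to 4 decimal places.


d = sqrt((12-1)^2 + (-20-4)^2) = 26.4008

26.4008


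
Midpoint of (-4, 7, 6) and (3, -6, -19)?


Midpoint = ((-4+3)/2, (7+-6)/2, (6+-19)/2) = (-0.5, 0.5, -6.5)

(-0.5, 0.5, -6.5)


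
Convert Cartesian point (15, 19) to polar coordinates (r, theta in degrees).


r = sqrt(15^2 + 19^2) = 24.2074
theta = atan2(19, 15) = 51.7098 degrees

r = 24.2074, theta = 51.7098 degrees


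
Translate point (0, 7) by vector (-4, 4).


Translation: (x+dx, y+dy) = (0+-4, 7+4) = (-4, 11)

(-4, 11)


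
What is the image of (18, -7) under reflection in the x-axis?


Reflection across x-axis: (x, y) -> (x, -y)
(18, -7) -> (18, 7)

(18, 7)


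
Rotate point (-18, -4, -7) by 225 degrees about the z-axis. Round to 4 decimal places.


x' = -18*cos(225) - -4*sin(225) = 9.8995
y' = -18*sin(225) + -4*cos(225) = 15.5563
z' = -7

(9.8995, 15.5563, -7)


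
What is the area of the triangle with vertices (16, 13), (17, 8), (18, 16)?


Area = |x1(y2-y3) + x2(y3-y1) + x3(y1-y2)| / 2
= |16*(8-16) + 17*(16-13) + 18*(13-8)| / 2
= 6.5

6.5


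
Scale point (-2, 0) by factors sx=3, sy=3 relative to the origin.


Scaling: (x*sx, y*sy) = (-2*3, 0*3) = (-6, 0)

(-6, 0)


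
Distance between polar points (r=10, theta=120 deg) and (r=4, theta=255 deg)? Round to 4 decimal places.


d = sqrt(r1^2 + r2^2 - 2*r1*r2*cos(t2-t1))
d = sqrt(10^2 + 4^2 - 2*10*4*cos(255-120)) = 13.1365

13.1365


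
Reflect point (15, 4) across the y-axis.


Reflection across y-axis: (x, y) -> (-x, y)
(15, 4) -> (-15, 4)

(-15, 4)


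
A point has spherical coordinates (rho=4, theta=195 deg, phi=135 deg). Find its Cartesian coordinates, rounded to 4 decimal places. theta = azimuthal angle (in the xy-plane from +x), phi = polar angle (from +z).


x = 4 * sin(135) * cos(195) = -2.7321
y = 4 * sin(135) * sin(195) = -0.7321
z = 4 * cos(135) = -2.8284

(-2.7321, -0.7321, -2.8284)


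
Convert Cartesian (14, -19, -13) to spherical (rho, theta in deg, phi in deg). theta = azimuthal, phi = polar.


rho = sqrt(14^2 + (-19)^2 + (-13)^2) = 26.9444
theta = atan2(-19, 14) = 306.3844 deg
phi = acos(-13/26.9444) = 118.8472 deg

rho = 26.9444, theta = 306.3844 deg, phi = 118.8472 deg


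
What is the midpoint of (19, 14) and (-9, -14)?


Midpoint = ((19+-9)/2, (14+-14)/2) = (5, 0)

(5, 0)


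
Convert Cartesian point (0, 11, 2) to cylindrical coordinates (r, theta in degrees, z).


r = sqrt(0^2 + 11^2) = 11
theta = atan2(11, 0) = 90 deg
z = 2

r = 11, theta = 90 deg, z = 2


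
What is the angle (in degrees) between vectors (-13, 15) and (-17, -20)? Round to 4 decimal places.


dot = -13*-17 + 15*-20 = -79
|u| = 19.8494, |v| = 26.2488
cos(angle) = -0.1516
angle = 98.7211 degrees

98.7211 degrees


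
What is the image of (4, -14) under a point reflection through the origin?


Reflection through origin: (x, y) -> (-x, -y)
(4, -14) -> (-4, 14)

(-4, 14)


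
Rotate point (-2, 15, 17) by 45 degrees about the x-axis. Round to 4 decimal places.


x' = -2
y' = 15*cos(45) - 17*sin(45) = -1.4142
z' = 15*sin(45) + 17*cos(45) = 22.6274

(-2, -1.4142, 22.6274)


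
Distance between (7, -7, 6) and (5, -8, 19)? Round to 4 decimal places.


d = sqrt((5-7)^2 + (-8--7)^2 + (19-6)^2) = 13.1909

13.1909


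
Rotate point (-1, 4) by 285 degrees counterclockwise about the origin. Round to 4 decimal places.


x' = -1*cos(285) - 4*sin(285) = 3.6049
y' = -1*sin(285) + 4*cos(285) = 2.0012

(3.6049, 2.0012)


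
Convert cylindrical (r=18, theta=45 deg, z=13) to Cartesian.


x = 18 * cos(45) = 12.7279
y = 18 * sin(45) = 12.7279
z = 13

(12.7279, 12.7279, 13)


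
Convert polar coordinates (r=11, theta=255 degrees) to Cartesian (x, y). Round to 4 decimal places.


x = 11 * cos(255) = -2.847
y = 11 * sin(255) = -10.6252

(-2.847, -10.6252)


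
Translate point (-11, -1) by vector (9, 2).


Translation: (x+dx, y+dy) = (-11+9, -1+2) = (-2, 1)

(-2, 1)


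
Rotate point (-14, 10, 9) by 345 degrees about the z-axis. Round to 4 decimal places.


x' = -14*cos(345) - 10*sin(345) = -10.9348
y' = -14*sin(345) + 10*cos(345) = 13.2827
z' = 9

(-10.9348, 13.2827, 9)


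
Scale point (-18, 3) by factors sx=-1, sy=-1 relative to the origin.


Scaling: (x*sx, y*sy) = (-18*-1, 3*-1) = (18, -3)

(18, -3)


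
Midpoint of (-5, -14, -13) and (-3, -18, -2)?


Midpoint = ((-5+-3)/2, (-14+-18)/2, (-13+-2)/2) = (-4, -16, -7.5)

(-4, -16, -7.5)


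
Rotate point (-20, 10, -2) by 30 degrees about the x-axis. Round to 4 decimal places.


x' = -20
y' = 10*cos(30) - -2*sin(30) = 9.6603
z' = 10*sin(30) + -2*cos(30) = 3.2679

(-20, 9.6603, 3.2679)


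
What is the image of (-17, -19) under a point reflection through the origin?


Reflection through origin: (x, y) -> (-x, -y)
(-17, -19) -> (17, 19)

(17, 19)


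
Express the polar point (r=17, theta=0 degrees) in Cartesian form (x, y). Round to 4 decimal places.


x = 17 * cos(0) = 17
y = 17 * sin(0) = 0

(17, 0)


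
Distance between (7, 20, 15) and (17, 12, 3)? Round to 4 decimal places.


d = sqrt((17-7)^2 + (12-20)^2 + (3-15)^2) = 17.5499

17.5499


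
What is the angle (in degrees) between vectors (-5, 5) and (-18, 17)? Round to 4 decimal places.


dot = -5*-18 + 5*17 = 175
|u| = 7.0711, |v| = 24.7588
cos(angle) = 0.9996
angle = 1.6366 degrees

1.6366 degrees


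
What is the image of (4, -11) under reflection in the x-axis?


Reflection across x-axis: (x, y) -> (x, -y)
(4, -11) -> (4, 11)

(4, 11)


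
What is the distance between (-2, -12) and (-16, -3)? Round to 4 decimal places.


d = sqrt((-16--2)^2 + (-3--12)^2) = 16.6433

16.6433


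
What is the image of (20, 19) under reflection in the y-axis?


Reflection across y-axis: (x, y) -> (-x, y)
(20, 19) -> (-20, 19)

(-20, 19)


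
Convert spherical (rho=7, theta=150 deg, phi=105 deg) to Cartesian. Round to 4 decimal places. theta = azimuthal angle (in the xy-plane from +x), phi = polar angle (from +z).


x = 7 * sin(105) * cos(150) = -5.8556
y = 7 * sin(105) * sin(150) = 3.3807
z = 7 * cos(105) = -1.8117

(-5.8556, 3.3807, -1.8117)


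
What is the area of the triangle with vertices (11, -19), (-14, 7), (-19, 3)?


Area = |x1(y2-y3) + x2(y3-y1) + x3(y1-y2)| / 2
= |11*(7-3) + -14*(3--19) + -19*(-19-7)| / 2
= 115

115


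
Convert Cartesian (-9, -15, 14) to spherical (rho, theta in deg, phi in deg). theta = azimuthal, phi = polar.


rho = sqrt((-9)^2 + (-15)^2 + 14^2) = 22.4054
theta = atan2(-15, -9) = 239.0362 deg
phi = acos(14/22.4054) = 51.3288 deg

rho = 22.4054, theta = 239.0362 deg, phi = 51.3288 deg


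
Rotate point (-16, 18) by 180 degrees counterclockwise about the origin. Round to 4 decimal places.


x' = -16*cos(180) - 18*sin(180) = 16
y' = -16*sin(180) + 18*cos(180) = -18

(16, -18)


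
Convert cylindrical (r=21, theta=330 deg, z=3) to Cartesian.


x = 21 * cos(330) = 18.1865
y = 21 * sin(330) = -10.5
z = 3

(18.1865, -10.5, 3)


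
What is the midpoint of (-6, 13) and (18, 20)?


Midpoint = ((-6+18)/2, (13+20)/2) = (6, 16.5)

(6, 16.5)


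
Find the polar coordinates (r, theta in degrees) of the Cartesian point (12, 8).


r = sqrt(12^2 + 8^2) = 14.4222
theta = atan2(8, 12) = 33.6901 degrees

r = 14.4222, theta = 33.6901 degrees


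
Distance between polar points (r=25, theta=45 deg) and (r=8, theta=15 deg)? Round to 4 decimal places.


d = sqrt(r1^2 + r2^2 - 2*r1*r2*cos(t2-t1))
d = sqrt(25^2 + 8^2 - 2*25*8*cos(15-45)) = 18.5092

18.5092


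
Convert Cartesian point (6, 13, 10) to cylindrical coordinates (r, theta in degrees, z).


r = sqrt(6^2 + 13^2) = 14.3178
theta = atan2(13, 6) = 65.2249 deg
z = 10

r = 14.3178, theta = 65.2249 deg, z = 10


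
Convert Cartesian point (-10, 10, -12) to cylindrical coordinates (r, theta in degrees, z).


r = sqrt((-10)^2 + 10^2) = 14.1421
theta = atan2(10, -10) = 135 deg
z = -12

r = 14.1421, theta = 135 deg, z = -12


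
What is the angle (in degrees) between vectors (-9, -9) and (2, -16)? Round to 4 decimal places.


dot = -9*2 + -9*-16 = 126
|u| = 12.7279, |v| = 16.1245
cos(angle) = 0.6139
angle = 52.125 degrees

52.125 degrees


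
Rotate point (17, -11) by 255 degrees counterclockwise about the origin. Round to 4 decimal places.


x' = 17*cos(255) - -11*sin(255) = -15.0251
y' = 17*sin(255) + -11*cos(255) = -13.5737

(-15.0251, -13.5737)


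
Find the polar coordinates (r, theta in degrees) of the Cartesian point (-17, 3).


r = sqrt((-17)^2 + 3^2) = 17.2627
theta = atan2(3, -17) = 169.992 degrees

r = 17.2627, theta = 169.992 degrees


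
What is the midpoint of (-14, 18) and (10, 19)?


Midpoint = ((-14+10)/2, (18+19)/2) = (-2, 18.5)

(-2, 18.5)


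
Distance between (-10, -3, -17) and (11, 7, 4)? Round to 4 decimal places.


d = sqrt((11--10)^2 + (7--3)^2 + (4--17)^2) = 31.3369

31.3369


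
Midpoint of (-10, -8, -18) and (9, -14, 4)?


Midpoint = ((-10+9)/2, (-8+-14)/2, (-18+4)/2) = (-0.5, -11, -7)

(-0.5, -11, -7)


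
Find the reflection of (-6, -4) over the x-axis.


Reflection across x-axis: (x, y) -> (x, -y)
(-6, -4) -> (-6, 4)

(-6, 4)


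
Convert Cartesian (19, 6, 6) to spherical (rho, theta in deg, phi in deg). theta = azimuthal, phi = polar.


rho = sqrt(19^2 + 6^2 + 6^2) = 20.8087
theta = atan2(6, 19) = 17.5256 deg
phi = acos(6/20.8087) = 73.2413 deg

rho = 20.8087, theta = 17.5256 deg, phi = 73.2413 deg


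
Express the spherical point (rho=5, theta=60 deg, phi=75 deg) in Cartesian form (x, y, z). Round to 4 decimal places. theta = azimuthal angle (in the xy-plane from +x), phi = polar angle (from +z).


x = 5 * sin(75) * cos(60) = 2.4148
y = 5 * sin(75) * sin(60) = 4.1826
z = 5 * cos(75) = 1.2941

(2.4148, 4.1826, 1.2941)


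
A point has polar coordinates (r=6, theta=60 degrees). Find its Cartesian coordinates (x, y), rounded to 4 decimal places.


x = 6 * cos(60) = 3
y = 6 * sin(60) = 5.1962

(3, 5.1962)


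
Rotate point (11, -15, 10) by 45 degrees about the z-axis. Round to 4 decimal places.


x' = 11*cos(45) - -15*sin(45) = 18.3848
y' = 11*sin(45) + -15*cos(45) = -2.8284
z' = 10

(18.3848, -2.8284, 10)


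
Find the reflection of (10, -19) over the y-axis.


Reflection across y-axis: (x, y) -> (-x, y)
(10, -19) -> (-10, -19)

(-10, -19)


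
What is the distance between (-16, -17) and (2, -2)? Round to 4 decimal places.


d = sqrt((2--16)^2 + (-2--17)^2) = 23.4307

23.4307


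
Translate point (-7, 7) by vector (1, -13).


Translation: (x+dx, y+dy) = (-7+1, 7+-13) = (-6, -6)

(-6, -6)


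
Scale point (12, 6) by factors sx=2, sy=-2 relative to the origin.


Scaling: (x*sx, y*sy) = (12*2, 6*-2) = (24, -12)

(24, -12)


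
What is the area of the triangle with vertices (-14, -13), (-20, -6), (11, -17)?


Area = |x1(y2-y3) + x2(y3-y1) + x3(y1-y2)| / 2
= |-14*(-6--17) + -20*(-17--13) + 11*(-13--6)| / 2
= 75.5

75.5


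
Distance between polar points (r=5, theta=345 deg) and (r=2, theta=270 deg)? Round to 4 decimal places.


d = sqrt(r1^2 + r2^2 - 2*r1*r2*cos(t2-t1))
d = sqrt(5^2 + 2^2 - 2*5*2*cos(270-345)) = 4.8809

4.8809


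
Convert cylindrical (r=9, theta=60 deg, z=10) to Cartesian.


x = 9 * cos(60) = 4.5
y = 9 * sin(60) = 7.7942
z = 10

(4.5, 7.7942, 10)


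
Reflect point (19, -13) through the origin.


Reflection through origin: (x, y) -> (-x, -y)
(19, -13) -> (-19, 13)

(-19, 13)


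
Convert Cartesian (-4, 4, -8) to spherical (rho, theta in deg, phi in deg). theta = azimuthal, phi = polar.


rho = sqrt((-4)^2 + 4^2 + (-8)^2) = 9.798
theta = atan2(4, -4) = 135 deg
phi = acos(-8/9.798) = 144.7356 deg

rho = 9.798, theta = 135 deg, phi = 144.7356 deg


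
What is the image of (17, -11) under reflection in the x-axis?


Reflection across x-axis: (x, y) -> (x, -y)
(17, -11) -> (17, 11)

(17, 11)


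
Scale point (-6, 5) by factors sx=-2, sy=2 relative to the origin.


Scaling: (x*sx, y*sy) = (-6*-2, 5*2) = (12, 10)

(12, 10)


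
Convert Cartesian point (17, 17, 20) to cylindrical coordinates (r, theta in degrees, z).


r = sqrt(17^2 + 17^2) = 24.0416
theta = atan2(17, 17) = 45 deg
z = 20

r = 24.0416, theta = 45 deg, z = 20


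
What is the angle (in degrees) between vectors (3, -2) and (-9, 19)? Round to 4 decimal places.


dot = 3*-9 + -2*19 = -65
|u| = 3.6056, |v| = 21.0238
cos(angle) = -0.8575
angle = 149.0362 degrees

149.0362 degrees
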